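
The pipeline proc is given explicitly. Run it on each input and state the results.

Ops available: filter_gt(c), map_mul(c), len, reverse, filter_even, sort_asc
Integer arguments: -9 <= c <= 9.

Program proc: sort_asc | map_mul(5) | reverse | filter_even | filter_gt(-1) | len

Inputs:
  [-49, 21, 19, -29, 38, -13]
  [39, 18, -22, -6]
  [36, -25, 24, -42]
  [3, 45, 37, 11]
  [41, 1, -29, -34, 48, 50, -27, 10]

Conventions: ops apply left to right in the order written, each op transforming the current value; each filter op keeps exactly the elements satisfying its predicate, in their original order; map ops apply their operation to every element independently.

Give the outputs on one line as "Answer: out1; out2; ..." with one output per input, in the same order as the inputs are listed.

1; 1; 2; 0; 3

Execution, op by op:
  [-49, 21, 19, -29, 38, -13] -> [-49, -29, -13, 19, 21, 38] -> [-245, -145, -65, 95, 105, 190] -> [190, 105, 95, -65, -145, -245] -> [190] -> [190] -> 1
  [39, 18, -22, -6] -> [-22, -6, 18, 39] -> [-110, -30, 90, 195] -> [195, 90, -30, -110] -> [90, -30, -110] -> [90] -> 1
  [36, -25, 24, -42] -> [-42, -25, 24, 36] -> [-210, -125, 120, 180] -> [180, 120, -125, -210] -> [180, 120, -210] -> [180, 120] -> 2
  [3, 45, 37, 11] -> [3, 11, 37, 45] -> [15, 55, 185, 225] -> [225, 185, 55, 15] -> [] -> [] -> 0
  [41, 1, -29, -34, 48, 50, -27, 10] -> [-34, -29, -27, 1, 10, 41, 48, 50] -> [-170, -145, -135, 5, 50, 205, 240, 250] -> [250, 240, 205, 50, 5, -135, -145, -170] -> [250, 240, 50, -170] -> [250, 240, 50] -> 3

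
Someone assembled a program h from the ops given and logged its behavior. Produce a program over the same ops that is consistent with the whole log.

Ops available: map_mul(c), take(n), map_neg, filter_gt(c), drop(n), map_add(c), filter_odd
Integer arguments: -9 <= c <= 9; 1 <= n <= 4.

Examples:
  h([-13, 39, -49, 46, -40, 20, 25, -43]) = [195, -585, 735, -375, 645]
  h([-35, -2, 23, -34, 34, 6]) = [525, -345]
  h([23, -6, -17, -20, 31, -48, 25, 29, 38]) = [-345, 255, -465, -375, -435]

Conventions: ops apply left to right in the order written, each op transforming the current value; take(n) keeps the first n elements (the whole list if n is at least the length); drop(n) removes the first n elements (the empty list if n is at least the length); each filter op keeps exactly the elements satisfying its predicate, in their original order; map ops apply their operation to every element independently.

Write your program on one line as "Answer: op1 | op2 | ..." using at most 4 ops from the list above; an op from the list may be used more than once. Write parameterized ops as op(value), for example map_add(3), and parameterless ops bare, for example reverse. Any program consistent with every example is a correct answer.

map_mul(-3) | filter_odd | map_mul(5)

Check, running the answer program on each example:
  [-13, 39, -49, 46, -40, 20, 25, -43] -> [39, -117, 147, -138, 120, -60, -75, 129] -> [39, -117, 147, -75, 129] -> [195, -585, 735, -375, 645]
  [-35, -2, 23, -34, 34, 6] -> [105, 6, -69, 102, -102, -18] -> [105, -69] -> [525, -345]
  [23, -6, -17, -20, 31, -48, 25, 29, 38] -> [-69, 18, 51, 60, -93, 144, -75, -87, -114] -> [-69, 51, -93, -75, -87] -> [-345, 255, -465, -375, -435]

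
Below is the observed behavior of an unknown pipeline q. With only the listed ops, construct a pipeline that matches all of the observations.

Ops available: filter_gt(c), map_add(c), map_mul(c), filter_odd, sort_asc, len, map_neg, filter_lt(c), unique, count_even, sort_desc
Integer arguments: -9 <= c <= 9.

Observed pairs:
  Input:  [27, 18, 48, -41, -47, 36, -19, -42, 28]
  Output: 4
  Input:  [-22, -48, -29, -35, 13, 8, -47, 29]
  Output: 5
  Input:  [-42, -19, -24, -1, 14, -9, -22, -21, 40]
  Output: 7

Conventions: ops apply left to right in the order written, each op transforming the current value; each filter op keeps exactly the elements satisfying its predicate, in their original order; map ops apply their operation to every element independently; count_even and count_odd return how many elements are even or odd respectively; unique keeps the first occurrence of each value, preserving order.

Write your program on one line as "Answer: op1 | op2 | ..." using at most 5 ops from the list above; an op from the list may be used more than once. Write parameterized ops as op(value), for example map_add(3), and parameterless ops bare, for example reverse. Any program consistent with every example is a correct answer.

filter_lt(1) | sort_asc | map_add(7) | len

Check, running the answer program on each example:
  [27, 18, 48, -41, -47, 36, -19, -42, 28] -> [-41, -47, -19, -42] -> [-47, -42, -41, -19] -> [-40, -35, -34, -12] -> 4
  [-22, -48, -29, -35, 13, 8, -47, 29] -> [-22, -48, -29, -35, -47] -> [-48, -47, -35, -29, -22] -> [-41, -40, -28, -22, -15] -> 5
  [-42, -19, -24, -1, 14, -9, -22, -21, 40] -> [-42, -19, -24, -1, -9, -22, -21] -> [-42, -24, -22, -21, -19, -9, -1] -> [-35, -17, -15, -14, -12, -2, 6] -> 7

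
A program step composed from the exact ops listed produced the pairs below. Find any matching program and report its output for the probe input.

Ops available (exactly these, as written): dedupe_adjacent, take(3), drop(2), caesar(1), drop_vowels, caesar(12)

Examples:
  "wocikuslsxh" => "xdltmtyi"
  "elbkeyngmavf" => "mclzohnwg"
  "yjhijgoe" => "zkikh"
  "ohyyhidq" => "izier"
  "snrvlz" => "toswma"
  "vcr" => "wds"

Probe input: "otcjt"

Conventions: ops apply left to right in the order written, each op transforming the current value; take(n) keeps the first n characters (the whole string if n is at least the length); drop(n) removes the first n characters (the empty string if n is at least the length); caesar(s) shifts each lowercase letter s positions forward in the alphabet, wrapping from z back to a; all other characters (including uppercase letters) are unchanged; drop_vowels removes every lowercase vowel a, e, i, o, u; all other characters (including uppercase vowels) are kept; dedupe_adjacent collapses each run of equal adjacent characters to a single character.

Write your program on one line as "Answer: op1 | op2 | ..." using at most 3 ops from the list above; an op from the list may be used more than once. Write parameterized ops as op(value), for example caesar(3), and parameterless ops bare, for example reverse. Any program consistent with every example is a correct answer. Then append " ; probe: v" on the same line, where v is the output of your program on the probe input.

drop_vowels | caesar(1) | dedupe_adjacent ; probe: "udku"

Check, running the answer program on each example:
  "wocikuslsxh" -> "wckslsxh" -> "xdltmtyi" -> "xdltmtyi"
  "elbkeyngmavf" -> "lbkyngmvf" -> "mclzohnwg" -> "mclzohnwg"
  "yjhijgoe" -> "yjhjg" -> "zkikh" -> "zkikh"
  "ohyyhidq" -> "hyyhdq" -> "izzier" -> "izier"
  "snrvlz" -> "snrvlz" -> "toswma" -> "toswma"
  "vcr" -> "vcr" -> "wds" -> "wds"
  probe: "otcjt" -> "tcjt" -> "udku" -> "udku"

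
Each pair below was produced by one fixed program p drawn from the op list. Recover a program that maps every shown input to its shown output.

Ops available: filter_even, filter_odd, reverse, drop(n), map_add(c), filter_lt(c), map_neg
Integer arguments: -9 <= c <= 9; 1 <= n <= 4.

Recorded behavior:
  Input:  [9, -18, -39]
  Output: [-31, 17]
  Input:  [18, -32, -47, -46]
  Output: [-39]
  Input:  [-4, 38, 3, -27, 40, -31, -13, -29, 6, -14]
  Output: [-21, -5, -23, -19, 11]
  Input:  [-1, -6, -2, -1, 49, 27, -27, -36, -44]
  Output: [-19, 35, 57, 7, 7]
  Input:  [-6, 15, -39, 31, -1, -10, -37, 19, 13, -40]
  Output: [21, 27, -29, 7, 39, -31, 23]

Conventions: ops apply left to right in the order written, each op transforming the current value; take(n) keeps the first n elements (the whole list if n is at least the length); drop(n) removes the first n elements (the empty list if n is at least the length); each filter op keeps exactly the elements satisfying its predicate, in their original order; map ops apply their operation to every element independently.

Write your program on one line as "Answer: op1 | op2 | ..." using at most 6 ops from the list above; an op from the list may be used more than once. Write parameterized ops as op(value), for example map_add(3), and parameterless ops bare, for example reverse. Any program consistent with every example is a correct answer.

map_add(8) | map_neg | filter_odd | reverse | map_neg

Check, running the answer program on each example:
  [9, -18, -39] -> [17, -10, -31] -> [-17, 10, 31] -> [-17, 31] -> [31, -17] -> [-31, 17]
  [18, -32, -47, -46] -> [26, -24, -39, -38] -> [-26, 24, 39, 38] -> [39] -> [39] -> [-39]
  [-4, 38, 3, -27, 40, -31, -13, -29, 6, -14] -> [4, 46, 11, -19, 48, -23, -5, -21, 14, -6] -> [-4, -46, -11, 19, -48, 23, 5, 21, -14, 6] -> [-11, 19, 23, 5, 21] -> [21, 5, 23, 19, -11] -> [-21, -5, -23, -19, 11]
  [-1, -6, -2, -1, 49, 27, -27, -36, -44] -> [7, 2, 6, 7, 57, 35, -19, -28, -36] -> [-7, -2, -6, -7, -57, -35, 19, 28, 36] -> [-7, -7, -57, -35, 19] -> [19, -35, -57, -7, -7] -> [-19, 35, 57, 7, 7]
  [-6, 15, -39, 31, -1, -10, -37, 19, 13, -40] -> [2, 23, -31, 39, 7, -2, -29, 27, 21, -32] -> [-2, -23, 31, -39, -7, 2, 29, -27, -21, 32] -> [-23, 31, -39, -7, 29, -27, -21] -> [-21, -27, 29, -7, -39, 31, -23] -> [21, 27, -29, 7, 39, -31, 23]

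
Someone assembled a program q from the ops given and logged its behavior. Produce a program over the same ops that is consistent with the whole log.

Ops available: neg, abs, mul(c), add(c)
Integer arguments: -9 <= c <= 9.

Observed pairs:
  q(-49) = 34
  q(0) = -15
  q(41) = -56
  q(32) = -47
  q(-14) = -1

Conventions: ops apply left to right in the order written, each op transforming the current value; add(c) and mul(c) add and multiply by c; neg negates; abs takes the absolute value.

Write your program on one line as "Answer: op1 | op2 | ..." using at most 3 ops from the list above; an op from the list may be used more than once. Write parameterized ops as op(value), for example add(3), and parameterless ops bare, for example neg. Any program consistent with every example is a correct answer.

neg | add(-8) | add(-7)

Check, running the answer program on each example:
  -49 -> 49 -> 41 -> 34
  0 -> 0 -> -8 -> -15
  41 -> -41 -> -49 -> -56
  32 -> -32 -> -40 -> -47
  -14 -> 14 -> 6 -> -1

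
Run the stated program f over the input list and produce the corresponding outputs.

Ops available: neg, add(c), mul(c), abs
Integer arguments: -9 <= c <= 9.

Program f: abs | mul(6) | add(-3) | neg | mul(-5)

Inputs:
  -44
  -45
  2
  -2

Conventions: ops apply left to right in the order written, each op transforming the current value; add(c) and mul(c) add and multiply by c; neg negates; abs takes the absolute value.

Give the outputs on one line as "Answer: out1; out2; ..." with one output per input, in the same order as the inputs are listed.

1305; 1335; 45; 45

Execution, op by op:
  -44 -> 44 -> 264 -> 261 -> -261 -> 1305
  -45 -> 45 -> 270 -> 267 -> -267 -> 1335
  2 -> 2 -> 12 -> 9 -> -9 -> 45
  -2 -> 2 -> 12 -> 9 -> -9 -> 45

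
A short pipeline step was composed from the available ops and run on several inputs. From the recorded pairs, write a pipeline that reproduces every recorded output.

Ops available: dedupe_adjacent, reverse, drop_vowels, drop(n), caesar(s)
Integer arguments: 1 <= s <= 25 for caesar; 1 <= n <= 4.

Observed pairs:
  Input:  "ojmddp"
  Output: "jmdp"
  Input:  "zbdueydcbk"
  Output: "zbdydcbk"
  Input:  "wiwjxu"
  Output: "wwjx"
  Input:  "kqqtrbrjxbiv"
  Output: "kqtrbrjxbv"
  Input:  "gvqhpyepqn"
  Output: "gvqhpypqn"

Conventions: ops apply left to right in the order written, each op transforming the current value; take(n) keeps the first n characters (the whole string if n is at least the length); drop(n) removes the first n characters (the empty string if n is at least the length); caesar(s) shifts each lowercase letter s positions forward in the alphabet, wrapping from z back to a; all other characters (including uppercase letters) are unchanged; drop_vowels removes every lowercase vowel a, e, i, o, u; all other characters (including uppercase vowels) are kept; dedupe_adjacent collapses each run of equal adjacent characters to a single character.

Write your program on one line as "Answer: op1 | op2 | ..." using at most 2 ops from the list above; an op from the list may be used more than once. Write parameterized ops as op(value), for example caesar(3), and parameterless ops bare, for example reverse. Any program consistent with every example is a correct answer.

dedupe_adjacent | drop_vowels

Check, running the answer program on each example:
  "ojmddp" -> "ojmdp" -> "jmdp"
  "zbdueydcbk" -> "zbdueydcbk" -> "zbdydcbk"
  "wiwjxu" -> "wiwjxu" -> "wwjx"
  "kqqtrbrjxbiv" -> "kqtrbrjxbiv" -> "kqtrbrjxbv"
  "gvqhpyepqn" -> "gvqhpyepqn" -> "gvqhpypqn"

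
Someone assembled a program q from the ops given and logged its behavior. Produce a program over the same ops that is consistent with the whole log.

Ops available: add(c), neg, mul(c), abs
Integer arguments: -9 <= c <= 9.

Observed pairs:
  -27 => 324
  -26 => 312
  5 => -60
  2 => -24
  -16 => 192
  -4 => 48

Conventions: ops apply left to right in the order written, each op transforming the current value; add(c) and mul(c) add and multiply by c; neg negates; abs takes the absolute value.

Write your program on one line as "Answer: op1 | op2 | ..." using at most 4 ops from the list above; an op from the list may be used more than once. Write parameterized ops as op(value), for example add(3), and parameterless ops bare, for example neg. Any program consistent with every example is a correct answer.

neg | mul(3) | neg | mul(-4)

Check, running the answer program on each example:
  -27 -> 27 -> 81 -> -81 -> 324
  -26 -> 26 -> 78 -> -78 -> 312
  5 -> -5 -> -15 -> 15 -> -60
  2 -> -2 -> -6 -> 6 -> -24
  -16 -> 16 -> 48 -> -48 -> 192
  -4 -> 4 -> 12 -> -12 -> 48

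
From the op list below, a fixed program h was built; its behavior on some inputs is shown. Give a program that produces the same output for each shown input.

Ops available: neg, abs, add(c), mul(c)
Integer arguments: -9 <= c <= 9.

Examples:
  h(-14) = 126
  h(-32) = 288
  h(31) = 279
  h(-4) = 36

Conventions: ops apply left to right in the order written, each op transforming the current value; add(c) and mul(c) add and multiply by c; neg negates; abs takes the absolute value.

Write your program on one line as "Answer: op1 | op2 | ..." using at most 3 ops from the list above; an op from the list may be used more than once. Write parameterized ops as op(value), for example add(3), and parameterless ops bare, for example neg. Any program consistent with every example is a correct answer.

mul(9) | neg | abs

Check, running the answer program on each example:
  -14 -> -126 -> 126 -> 126
  -32 -> -288 -> 288 -> 288
  31 -> 279 -> -279 -> 279
  -4 -> -36 -> 36 -> 36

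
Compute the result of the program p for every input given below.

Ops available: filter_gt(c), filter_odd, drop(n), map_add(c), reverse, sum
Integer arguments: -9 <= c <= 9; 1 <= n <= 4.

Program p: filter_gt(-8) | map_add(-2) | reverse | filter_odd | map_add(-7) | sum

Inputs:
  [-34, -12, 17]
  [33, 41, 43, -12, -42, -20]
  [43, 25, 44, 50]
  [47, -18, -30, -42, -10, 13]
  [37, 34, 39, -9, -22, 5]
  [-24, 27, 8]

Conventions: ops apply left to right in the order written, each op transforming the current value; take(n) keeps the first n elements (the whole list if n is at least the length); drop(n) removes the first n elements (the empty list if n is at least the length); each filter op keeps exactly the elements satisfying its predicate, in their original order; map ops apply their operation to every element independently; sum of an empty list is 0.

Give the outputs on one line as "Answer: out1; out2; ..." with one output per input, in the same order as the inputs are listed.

8; 90; 50; 42; 54; 18

Execution, op by op:
  [-34, -12, 17] -> [17] -> [15] -> [15] -> [15] -> [8] -> 8
  [33, 41, 43, -12, -42, -20] -> [33, 41, 43] -> [31, 39, 41] -> [41, 39, 31] -> [41, 39, 31] -> [34, 32, 24] -> 90
  [43, 25, 44, 50] -> [43, 25, 44, 50] -> [41, 23, 42, 48] -> [48, 42, 23, 41] -> [23, 41] -> [16, 34] -> 50
  [47, -18, -30, -42, -10, 13] -> [47, 13] -> [45, 11] -> [11, 45] -> [11, 45] -> [4, 38] -> 42
  [37, 34, 39, -9, -22, 5] -> [37, 34, 39, 5] -> [35, 32, 37, 3] -> [3, 37, 32, 35] -> [3, 37, 35] -> [-4, 30, 28] -> 54
  [-24, 27, 8] -> [27, 8] -> [25, 6] -> [6, 25] -> [25] -> [18] -> 18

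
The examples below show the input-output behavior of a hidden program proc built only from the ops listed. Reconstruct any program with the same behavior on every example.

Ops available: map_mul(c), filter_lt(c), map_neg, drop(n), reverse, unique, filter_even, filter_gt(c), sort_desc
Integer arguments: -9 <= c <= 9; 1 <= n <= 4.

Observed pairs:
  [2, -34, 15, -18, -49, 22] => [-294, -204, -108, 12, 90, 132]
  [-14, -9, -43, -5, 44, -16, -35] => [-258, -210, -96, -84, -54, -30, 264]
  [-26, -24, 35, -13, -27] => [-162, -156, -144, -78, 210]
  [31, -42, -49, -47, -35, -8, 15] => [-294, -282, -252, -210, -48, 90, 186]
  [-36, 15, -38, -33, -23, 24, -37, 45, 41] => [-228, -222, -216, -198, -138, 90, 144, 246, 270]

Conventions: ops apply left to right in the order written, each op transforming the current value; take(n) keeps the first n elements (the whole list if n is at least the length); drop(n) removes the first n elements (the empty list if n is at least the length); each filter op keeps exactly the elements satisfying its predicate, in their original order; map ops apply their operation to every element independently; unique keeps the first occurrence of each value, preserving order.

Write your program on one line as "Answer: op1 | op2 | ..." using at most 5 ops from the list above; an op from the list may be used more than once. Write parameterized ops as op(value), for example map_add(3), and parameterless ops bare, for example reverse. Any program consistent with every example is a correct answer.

sort_desc | map_neg | reverse | map_mul(-6)

Check, running the answer program on each example:
  [2, -34, 15, -18, -49, 22] -> [22, 15, 2, -18, -34, -49] -> [-22, -15, -2, 18, 34, 49] -> [49, 34, 18, -2, -15, -22] -> [-294, -204, -108, 12, 90, 132]
  [-14, -9, -43, -5, 44, -16, -35] -> [44, -5, -9, -14, -16, -35, -43] -> [-44, 5, 9, 14, 16, 35, 43] -> [43, 35, 16, 14, 9, 5, -44] -> [-258, -210, -96, -84, -54, -30, 264]
  [-26, -24, 35, -13, -27] -> [35, -13, -24, -26, -27] -> [-35, 13, 24, 26, 27] -> [27, 26, 24, 13, -35] -> [-162, -156, -144, -78, 210]
  [31, -42, -49, -47, -35, -8, 15] -> [31, 15, -8, -35, -42, -47, -49] -> [-31, -15, 8, 35, 42, 47, 49] -> [49, 47, 42, 35, 8, -15, -31] -> [-294, -282, -252, -210, -48, 90, 186]
  [-36, 15, -38, -33, -23, 24, -37, 45, 41] -> [45, 41, 24, 15, -23, -33, -36, -37, -38] -> [-45, -41, -24, -15, 23, 33, 36, 37, 38] -> [38, 37, 36, 33, 23, -15, -24, -41, -45] -> [-228, -222, -216, -198, -138, 90, 144, 246, 270]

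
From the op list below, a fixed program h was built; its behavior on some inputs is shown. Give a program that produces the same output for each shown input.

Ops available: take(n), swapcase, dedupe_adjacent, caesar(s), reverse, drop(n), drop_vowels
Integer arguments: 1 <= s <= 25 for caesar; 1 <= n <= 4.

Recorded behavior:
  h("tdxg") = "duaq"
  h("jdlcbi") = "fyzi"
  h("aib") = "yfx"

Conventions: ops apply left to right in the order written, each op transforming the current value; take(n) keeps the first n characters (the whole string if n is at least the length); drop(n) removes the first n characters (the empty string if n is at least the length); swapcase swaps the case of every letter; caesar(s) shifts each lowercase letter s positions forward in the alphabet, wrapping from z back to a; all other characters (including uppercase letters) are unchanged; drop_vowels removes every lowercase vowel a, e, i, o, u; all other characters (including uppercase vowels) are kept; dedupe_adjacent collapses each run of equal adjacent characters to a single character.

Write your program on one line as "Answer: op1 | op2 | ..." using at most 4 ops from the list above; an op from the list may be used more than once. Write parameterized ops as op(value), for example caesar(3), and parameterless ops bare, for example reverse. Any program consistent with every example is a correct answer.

reverse | caesar(23) | take(4)

Check, running the answer program on each example:
  "tdxg" -> "gxdt" -> "duaq" -> "duaq"
  "jdlcbi" -> "ibcldj" -> "fyziag" -> "fyzi"
  "aib" -> "bia" -> "yfx" -> "yfx"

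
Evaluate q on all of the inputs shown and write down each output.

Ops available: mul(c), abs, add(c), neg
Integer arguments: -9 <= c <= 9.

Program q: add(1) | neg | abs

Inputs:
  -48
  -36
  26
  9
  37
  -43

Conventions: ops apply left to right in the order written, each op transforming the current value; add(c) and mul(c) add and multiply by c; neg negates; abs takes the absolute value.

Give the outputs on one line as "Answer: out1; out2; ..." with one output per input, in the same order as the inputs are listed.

Execution, op by op:
  -48 -> -47 -> 47 -> 47
  -36 -> -35 -> 35 -> 35
  26 -> 27 -> -27 -> 27
  9 -> 10 -> -10 -> 10
  37 -> 38 -> -38 -> 38
  -43 -> -42 -> 42 -> 42

47; 35; 27; 10; 38; 42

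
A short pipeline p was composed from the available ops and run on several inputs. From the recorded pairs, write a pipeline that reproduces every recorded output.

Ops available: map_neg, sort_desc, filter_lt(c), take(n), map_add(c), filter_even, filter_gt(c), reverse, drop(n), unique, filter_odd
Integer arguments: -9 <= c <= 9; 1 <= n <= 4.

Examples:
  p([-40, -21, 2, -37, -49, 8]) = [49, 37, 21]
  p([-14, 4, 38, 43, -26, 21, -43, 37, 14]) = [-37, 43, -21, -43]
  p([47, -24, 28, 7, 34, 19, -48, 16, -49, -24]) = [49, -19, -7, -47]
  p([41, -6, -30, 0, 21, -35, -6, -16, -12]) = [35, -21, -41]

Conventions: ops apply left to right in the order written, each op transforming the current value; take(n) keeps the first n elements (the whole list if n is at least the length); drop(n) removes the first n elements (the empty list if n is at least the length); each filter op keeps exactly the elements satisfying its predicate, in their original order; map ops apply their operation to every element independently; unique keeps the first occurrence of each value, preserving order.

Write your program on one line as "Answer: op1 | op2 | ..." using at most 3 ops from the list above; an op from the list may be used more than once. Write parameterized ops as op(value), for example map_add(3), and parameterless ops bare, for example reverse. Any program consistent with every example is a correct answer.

filter_odd | reverse | map_neg

Check, running the answer program on each example:
  [-40, -21, 2, -37, -49, 8] -> [-21, -37, -49] -> [-49, -37, -21] -> [49, 37, 21]
  [-14, 4, 38, 43, -26, 21, -43, 37, 14] -> [43, 21, -43, 37] -> [37, -43, 21, 43] -> [-37, 43, -21, -43]
  [47, -24, 28, 7, 34, 19, -48, 16, -49, -24] -> [47, 7, 19, -49] -> [-49, 19, 7, 47] -> [49, -19, -7, -47]
  [41, -6, -30, 0, 21, -35, -6, -16, -12] -> [41, 21, -35] -> [-35, 21, 41] -> [35, -21, -41]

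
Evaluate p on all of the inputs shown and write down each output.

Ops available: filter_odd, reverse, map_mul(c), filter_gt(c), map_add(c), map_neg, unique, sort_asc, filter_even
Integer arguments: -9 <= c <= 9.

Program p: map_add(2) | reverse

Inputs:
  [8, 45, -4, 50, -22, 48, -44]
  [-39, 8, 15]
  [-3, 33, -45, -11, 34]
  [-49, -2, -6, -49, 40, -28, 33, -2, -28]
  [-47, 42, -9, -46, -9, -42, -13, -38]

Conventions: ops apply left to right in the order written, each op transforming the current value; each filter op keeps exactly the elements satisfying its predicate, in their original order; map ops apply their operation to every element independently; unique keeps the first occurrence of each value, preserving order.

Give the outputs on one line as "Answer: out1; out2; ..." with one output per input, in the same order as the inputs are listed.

Execution, op by op:
  [8, 45, -4, 50, -22, 48, -44] -> [10, 47, -2, 52, -20, 50, -42] -> [-42, 50, -20, 52, -2, 47, 10]
  [-39, 8, 15] -> [-37, 10, 17] -> [17, 10, -37]
  [-3, 33, -45, -11, 34] -> [-1, 35, -43, -9, 36] -> [36, -9, -43, 35, -1]
  [-49, -2, -6, -49, 40, -28, 33, -2, -28] -> [-47, 0, -4, -47, 42, -26, 35, 0, -26] -> [-26, 0, 35, -26, 42, -47, -4, 0, -47]
  [-47, 42, -9, -46, -9, -42, -13, -38] -> [-45, 44, -7, -44, -7, -40, -11, -36] -> [-36, -11, -40, -7, -44, -7, 44, -45]

[-42, 50, -20, 52, -2, 47, 10]; [17, 10, -37]; [36, -9, -43, 35, -1]; [-26, 0, 35, -26, 42, -47, -4, 0, -47]; [-36, -11, -40, -7, -44, -7, 44, -45]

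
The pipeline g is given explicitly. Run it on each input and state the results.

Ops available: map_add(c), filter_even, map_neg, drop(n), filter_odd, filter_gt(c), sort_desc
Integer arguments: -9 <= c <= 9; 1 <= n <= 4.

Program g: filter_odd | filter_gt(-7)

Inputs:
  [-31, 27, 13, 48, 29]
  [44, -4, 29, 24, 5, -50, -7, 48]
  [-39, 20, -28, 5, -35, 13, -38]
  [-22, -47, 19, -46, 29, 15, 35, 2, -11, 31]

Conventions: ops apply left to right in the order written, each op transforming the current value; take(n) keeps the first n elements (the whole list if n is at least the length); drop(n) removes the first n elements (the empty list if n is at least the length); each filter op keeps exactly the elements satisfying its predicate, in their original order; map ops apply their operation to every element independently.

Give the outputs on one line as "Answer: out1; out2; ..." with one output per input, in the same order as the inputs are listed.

Execution, op by op:
  [-31, 27, 13, 48, 29] -> [-31, 27, 13, 29] -> [27, 13, 29]
  [44, -4, 29, 24, 5, -50, -7, 48] -> [29, 5, -7] -> [29, 5]
  [-39, 20, -28, 5, -35, 13, -38] -> [-39, 5, -35, 13] -> [5, 13]
  [-22, -47, 19, -46, 29, 15, 35, 2, -11, 31] -> [-47, 19, 29, 15, 35, -11, 31] -> [19, 29, 15, 35, 31]

[27, 13, 29]; [29, 5]; [5, 13]; [19, 29, 15, 35, 31]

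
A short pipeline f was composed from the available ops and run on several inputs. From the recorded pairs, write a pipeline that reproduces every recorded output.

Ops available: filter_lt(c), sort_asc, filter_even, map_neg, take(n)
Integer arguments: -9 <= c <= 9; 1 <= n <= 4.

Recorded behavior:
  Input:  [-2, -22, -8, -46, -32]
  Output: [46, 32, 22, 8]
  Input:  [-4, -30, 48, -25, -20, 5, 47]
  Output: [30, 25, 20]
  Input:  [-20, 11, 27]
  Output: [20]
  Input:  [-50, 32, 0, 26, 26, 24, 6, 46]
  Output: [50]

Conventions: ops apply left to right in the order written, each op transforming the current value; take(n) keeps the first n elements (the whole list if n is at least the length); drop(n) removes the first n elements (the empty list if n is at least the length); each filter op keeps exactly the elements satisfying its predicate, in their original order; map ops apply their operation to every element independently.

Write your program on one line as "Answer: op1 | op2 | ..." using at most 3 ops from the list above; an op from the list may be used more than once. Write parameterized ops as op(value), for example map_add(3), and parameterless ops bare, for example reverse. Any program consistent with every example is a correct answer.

sort_asc | filter_lt(-5) | map_neg

Check, running the answer program on each example:
  [-2, -22, -8, -46, -32] -> [-46, -32, -22, -8, -2] -> [-46, -32, -22, -8] -> [46, 32, 22, 8]
  [-4, -30, 48, -25, -20, 5, 47] -> [-30, -25, -20, -4, 5, 47, 48] -> [-30, -25, -20] -> [30, 25, 20]
  [-20, 11, 27] -> [-20, 11, 27] -> [-20] -> [20]
  [-50, 32, 0, 26, 26, 24, 6, 46] -> [-50, 0, 6, 24, 26, 26, 32, 46] -> [-50] -> [50]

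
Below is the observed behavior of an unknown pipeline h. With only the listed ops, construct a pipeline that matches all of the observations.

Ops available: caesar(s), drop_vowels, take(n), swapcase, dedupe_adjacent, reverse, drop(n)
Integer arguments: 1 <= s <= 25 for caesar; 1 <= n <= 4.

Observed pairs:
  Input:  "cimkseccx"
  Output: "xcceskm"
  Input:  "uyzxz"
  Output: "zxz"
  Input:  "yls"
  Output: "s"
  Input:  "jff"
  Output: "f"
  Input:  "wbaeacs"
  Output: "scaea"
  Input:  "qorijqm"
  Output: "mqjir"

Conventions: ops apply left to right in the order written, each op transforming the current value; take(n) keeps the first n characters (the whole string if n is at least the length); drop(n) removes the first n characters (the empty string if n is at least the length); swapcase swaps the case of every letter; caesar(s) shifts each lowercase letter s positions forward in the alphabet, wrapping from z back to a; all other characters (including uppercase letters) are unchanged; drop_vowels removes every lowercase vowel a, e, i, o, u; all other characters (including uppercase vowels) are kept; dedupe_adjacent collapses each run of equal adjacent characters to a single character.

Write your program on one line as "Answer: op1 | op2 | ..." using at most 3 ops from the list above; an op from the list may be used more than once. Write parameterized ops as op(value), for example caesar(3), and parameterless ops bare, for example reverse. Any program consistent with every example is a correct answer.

drop(2) | reverse

Check, running the answer program on each example:
  "cimkseccx" -> "mkseccx" -> "xcceskm"
  "uyzxz" -> "zxz" -> "zxz"
  "yls" -> "s" -> "s"
  "jff" -> "f" -> "f"
  "wbaeacs" -> "aeacs" -> "scaea"
  "qorijqm" -> "rijqm" -> "mqjir"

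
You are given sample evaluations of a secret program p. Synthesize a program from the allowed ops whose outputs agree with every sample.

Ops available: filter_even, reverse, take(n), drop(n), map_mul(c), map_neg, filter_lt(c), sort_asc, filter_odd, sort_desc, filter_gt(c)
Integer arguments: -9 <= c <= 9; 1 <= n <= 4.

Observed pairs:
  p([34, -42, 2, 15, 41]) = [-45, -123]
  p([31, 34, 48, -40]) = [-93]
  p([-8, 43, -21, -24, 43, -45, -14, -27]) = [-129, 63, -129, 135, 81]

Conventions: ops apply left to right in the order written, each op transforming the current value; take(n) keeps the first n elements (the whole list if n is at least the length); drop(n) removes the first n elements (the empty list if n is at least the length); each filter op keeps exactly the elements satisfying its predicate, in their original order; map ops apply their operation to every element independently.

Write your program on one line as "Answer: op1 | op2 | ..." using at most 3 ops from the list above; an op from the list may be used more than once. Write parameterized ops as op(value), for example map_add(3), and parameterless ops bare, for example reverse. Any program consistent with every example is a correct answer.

filter_odd | map_mul(-3)

Check, running the answer program on each example:
  [34, -42, 2, 15, 41] -> [15, 41] -> [-45, -123]
  [31, 34, 48, -40] -> [31] -> [-93]
  [-8, 43, -21, -24, 43, -45, -14, -27] -> [43, -21, 43, -45, -27] -> [-129, 63, -129, 135, 81]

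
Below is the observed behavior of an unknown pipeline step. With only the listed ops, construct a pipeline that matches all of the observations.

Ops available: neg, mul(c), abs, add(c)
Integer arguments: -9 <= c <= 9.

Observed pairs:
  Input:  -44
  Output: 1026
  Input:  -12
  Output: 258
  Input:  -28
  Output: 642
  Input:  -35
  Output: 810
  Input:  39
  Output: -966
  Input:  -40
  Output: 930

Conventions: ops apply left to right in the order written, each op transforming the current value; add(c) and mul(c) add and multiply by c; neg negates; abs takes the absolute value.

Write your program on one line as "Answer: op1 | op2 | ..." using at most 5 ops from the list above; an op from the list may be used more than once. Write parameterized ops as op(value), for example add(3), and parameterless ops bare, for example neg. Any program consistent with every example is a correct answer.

mul(-4) | add(-5) | mul(-3) | mul(2) | neg

Check, running the answer program on each example:
  -44 -> 176 -> 171 -> -513 -> -1026 -> 1026
  -12 -> 48 -> 43 -> -129 -> -258 -> 258
  -28 -> 112 -> 107 -> -321 -> -642 -> 642
  -35 -> 140 -> 135 -> -405 -> -810 -> 810
  39 -> -156 -> -161 -> 483 -> 966 -> -966
  -40 -> 160 -> 155 -> -465 -> -930 -> 930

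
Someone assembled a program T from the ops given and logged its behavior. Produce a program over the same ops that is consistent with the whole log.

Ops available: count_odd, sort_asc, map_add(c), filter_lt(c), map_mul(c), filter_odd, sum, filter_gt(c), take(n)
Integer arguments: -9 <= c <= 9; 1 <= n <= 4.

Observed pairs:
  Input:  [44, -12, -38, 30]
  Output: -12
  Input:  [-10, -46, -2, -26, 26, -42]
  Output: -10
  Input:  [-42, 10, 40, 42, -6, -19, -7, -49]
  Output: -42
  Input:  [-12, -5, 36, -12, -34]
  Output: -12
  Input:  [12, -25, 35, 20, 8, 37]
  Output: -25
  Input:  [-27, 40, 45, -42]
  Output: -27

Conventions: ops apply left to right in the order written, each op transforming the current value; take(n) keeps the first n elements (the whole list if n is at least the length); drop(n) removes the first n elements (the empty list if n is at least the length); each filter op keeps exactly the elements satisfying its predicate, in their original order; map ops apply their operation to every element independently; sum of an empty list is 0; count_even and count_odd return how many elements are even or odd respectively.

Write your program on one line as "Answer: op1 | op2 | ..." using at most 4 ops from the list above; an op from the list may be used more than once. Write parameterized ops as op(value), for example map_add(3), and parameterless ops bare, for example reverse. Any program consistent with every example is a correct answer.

filter_lt(0) | take(1) | sum

Check, running the answer program on each example:
  [44, -12, -38, 30] -> [-12, -38] -> [-12] -> -12
  [-10, -46, -2, -26, 26, -42] -> [-10, -46, -2, -26, -42] -> [-10] -> -10
  [-42, 10, 40, 42, -6, -19, -7, -49] -> [-42, -6, -19, -7, -49] -> [-42] -> -42
  [-12, -5, 36, -12, -34] -> [-12, -5, -12, -34] -> [-12] -> -12
  [12, -25, 35, 20, 8, 37] -> [-25] -> [-25] -> -25
  [-27, 40, 45, -42] -> [-27, -42] -> [-27] -> -27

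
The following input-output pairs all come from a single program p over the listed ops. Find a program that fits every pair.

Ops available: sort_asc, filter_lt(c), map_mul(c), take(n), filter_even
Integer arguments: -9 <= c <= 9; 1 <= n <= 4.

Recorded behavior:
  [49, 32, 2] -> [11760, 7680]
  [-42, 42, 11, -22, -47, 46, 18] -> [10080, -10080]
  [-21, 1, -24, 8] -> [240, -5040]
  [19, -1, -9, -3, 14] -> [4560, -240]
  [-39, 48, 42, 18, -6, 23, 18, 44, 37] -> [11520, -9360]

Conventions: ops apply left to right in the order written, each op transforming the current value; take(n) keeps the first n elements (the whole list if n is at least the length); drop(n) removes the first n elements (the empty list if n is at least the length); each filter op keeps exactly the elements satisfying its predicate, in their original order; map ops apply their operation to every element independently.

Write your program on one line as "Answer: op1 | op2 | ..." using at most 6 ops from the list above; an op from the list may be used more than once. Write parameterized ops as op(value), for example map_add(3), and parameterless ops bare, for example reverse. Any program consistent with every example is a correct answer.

take(2) | map_mul(5) | map_mul(-8) | sort_asc | map_mul(-6)

Check, running the answer program on each example:
  [49, 32, 2] -> [49, 32] -> [245, 160] -> [-1960, -1280] -> [-1960, -1280] -> [11760, 7680]
  [-42, 42, 11, -22, -47, 46, 18] -> [-42, 42] -> [-210, 210] -> [1680, -1680] -> [-1680, 1680] -> [10080, -10080]
  [-21, 1, -24, 8] -> [-21, 1] -> [-105, 5] -> [840, -40] -> [-40, 840] -> [240, -5040]
  [19, -1, -9, -3, 14] -> [19, -1] -> [95, -5] -> [-760, 40] -> [-760, 40] -> [4560, -240]
  [-39, 48, 42, 18, -6, 23, 18, 44, 37] -> [-39, 48] -> [-195, 240] -> [1560, -1920] -> [-1920, 1560] -> [11520, -9360]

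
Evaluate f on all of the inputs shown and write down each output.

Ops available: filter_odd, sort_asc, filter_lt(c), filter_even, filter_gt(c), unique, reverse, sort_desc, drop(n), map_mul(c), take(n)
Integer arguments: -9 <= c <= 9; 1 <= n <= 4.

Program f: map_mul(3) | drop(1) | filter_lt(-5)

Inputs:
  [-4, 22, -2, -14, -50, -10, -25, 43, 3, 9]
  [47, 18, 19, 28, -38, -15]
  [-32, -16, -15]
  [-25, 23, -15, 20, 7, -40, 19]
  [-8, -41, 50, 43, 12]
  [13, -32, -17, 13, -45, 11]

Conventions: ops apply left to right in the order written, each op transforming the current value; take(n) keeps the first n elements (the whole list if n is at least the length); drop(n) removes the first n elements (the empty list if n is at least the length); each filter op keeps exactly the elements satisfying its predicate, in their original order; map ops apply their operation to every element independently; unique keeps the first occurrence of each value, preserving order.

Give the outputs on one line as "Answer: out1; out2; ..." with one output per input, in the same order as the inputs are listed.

Execution, op by op:
  [-4, 22, -2, -14, -50, -10, -25, 43, 3, 9] -> [-12, 66, -6, -42, -150, -30, -75, 129, 9, 27] -> [66, -6, -42, -150, -30, -75, 129, 9, 27] -> [-6, -42, -150, -30, -75]
  [47, 18, 19, 28, -38, -15] -> [141, 54, 57, 84, -114, -45] -> [54, 57, 84, -114, -45] -> [-114, -45]
  [-32, -16, -15] -> [-96, -48, -45] -> [-48, -45] -> [-48, -45]
  [-25, 23, -15, 20, 7, -40, 19] -> [-75, 69, -45, 60, 21, -120, 57] -> [69, -45, 60, 21, -120, 57] -> [-45, -120]
  [-8, -41, 50, 43, 12] -> [-24, -123, 150, 129, 36] -> [-123, 150, 129, 36] -> [-123]
  [13, -32, -17, 13, -45, 11] -> [39, -96, -51, 39, -135, 33] -> [-96, -51, 39, -135, 33] -> [-96, -51, -135]

[-6, -42, -150, -30, -75]; [-114, -45]; [-48, -45]; [-45, -120]; [-123]; [-96, -51, -135]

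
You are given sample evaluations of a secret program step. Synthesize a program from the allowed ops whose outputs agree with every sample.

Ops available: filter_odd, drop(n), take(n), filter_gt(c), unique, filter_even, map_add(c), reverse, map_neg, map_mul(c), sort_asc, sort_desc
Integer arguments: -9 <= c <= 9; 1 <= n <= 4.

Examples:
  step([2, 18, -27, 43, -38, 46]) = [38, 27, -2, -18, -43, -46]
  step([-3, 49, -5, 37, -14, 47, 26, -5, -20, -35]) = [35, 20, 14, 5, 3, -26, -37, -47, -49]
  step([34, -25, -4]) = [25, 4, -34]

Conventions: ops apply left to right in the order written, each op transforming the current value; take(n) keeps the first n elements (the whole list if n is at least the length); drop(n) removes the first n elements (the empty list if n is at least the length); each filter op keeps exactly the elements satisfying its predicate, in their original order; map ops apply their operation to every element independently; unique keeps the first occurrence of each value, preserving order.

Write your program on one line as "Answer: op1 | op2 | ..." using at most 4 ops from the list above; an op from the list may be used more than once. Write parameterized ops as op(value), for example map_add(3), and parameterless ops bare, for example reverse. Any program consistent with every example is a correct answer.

unique | map_neg | sort_desc

Check, running the answer program on each example:
  [2, 18, -27, 43, -38, 46] -> [2, 18, -27, 43, -38, 46] -> [-2, -18, 27, -43, 38, -46] -> [38, 27, -2, -18, -43, -46]
  [-3, 49, -5, 37, -14, 47, 26, -5, -20, -35] -> [-3, 49, -5, 37, -14, 47, 26, -20, -35] -> [3, -49, 5, -37, 14, -47, -26, 20, 35] -> [35, 20, 14, 5, 3, -26, -37, -47, -49]
  [34, -25, -4] -> [34, -25, -4] -> [-34, 25, 4] -> [25, 4, -34]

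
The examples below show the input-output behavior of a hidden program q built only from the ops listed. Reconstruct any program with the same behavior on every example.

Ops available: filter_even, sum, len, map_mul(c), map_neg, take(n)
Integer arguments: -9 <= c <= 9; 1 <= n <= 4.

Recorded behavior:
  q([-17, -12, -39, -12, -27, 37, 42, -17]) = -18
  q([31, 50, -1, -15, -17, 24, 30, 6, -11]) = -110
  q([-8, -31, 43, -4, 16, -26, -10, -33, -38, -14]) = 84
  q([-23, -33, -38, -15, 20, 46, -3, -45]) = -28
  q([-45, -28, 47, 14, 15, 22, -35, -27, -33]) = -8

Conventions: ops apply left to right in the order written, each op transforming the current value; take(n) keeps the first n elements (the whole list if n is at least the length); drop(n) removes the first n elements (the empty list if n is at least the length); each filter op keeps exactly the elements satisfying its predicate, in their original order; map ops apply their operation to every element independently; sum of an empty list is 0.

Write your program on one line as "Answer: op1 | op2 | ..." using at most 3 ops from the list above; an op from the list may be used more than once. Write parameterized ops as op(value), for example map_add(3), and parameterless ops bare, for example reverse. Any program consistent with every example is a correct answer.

filter_even | map_neg | sum

Check, running the answer program on each example:
  [-17, -12, -39, -12, -27, 37, 42, -17] -> [-12, -12, 42] -> [12, 12, -42] -> -18
  [31, 50, -1, -15, -17, 24, 30, 6, -11] -> [50, 24, 30, 6] -> [-50, -24, -30, -6] -> -110
  [-8, -31, 43, -4, 16, -26, -10, -33, -38, -14] -> [-8, -4, 16, -26, -10, -38, -14] -> [8, 4, -16, 26, 10, 38, 14] -> 84
  [-23, -33, -38, -15, 20, 46, -3, -45] -> [-38, 20, 46] -> [38, -20, -46] -> -28
  [-45, -28, 47, 14, 15, 22, -35, -27, -33] -> [-28, 14, 22] -> [28, -14, -22] -> -8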